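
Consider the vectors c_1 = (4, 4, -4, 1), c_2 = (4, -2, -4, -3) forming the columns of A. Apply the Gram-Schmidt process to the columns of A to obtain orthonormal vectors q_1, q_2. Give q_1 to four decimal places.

q_1 = (0.5714, 0.5714, -0.5714, 0.1429)

q_1 = c_1/‖c_1‖ = (4, 4, -4, 1)/7.0000 = (0.5714, 0.5714, -0.5714, 0.1429).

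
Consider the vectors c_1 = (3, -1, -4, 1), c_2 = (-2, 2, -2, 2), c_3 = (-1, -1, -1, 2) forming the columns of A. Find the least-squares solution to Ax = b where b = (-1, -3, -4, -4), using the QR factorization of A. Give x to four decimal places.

c_1 = (3, -1, -4, 1); ‖c_1‖ = 5.1962, so q_1 = (0.5774, -0.1925, -0.7698, 0.1925).
q_1·c_2 = 0.5774·(-2) + (-0.1925)·2 + (-0.7698)·(-2) + 0.1925·2 = 0.3849.
u_2 = c_2 − 0.3849·q_1 = (-2.2222, 2.0741, -1.7037, 1.9259).
‖u_2‖ = 3.9814, so q_2 = (-0.5581, 0.5209, -0.4279, 0.4837).
q_1·c_3 = 0.5774·(-1) + (-0.1925)·(-1) + (-0.7698)·(-1) + 0.1925·2 = 0.7698; q_2·c_3 = (-0.5581)·(-1) + 0.5209·(-1) + (-0.4279)·(-1) + 0.4837·2 = 1.4326.
u_3 = c_3 − 0.7698·q_1 − 1.4326·q_2 = (-0.6449, -1.5981, 0.2056, 1.1589).
‖u_3‖ = 2.0869, so q_3 = (-0.3090, -0.7658, 0.0985, 0.5553).
Qᵀb = (2.3094, -1.2279, -0.0090).
Back-substitute: x_3 = -0.0090/2.0869 = -0.0043.
x_2 = (-1.2279 − 1.4326·(-0.0043))/3.9814 = -0.3069.
x_1 = (2.3094 − 0.3849·(-0.3069) − 0.7698·(-0.0043))/5.1962 = 0.4678.

x = (0.4678, -0.3069, -0.0043)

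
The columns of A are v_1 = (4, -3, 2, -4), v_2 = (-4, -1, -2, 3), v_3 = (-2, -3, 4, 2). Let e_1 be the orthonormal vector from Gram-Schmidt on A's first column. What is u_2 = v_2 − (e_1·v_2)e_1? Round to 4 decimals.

u_2 = (-1.4222, -2.9333, -0.7111, 0.4222)

v_1 = (4, -3, 2, -4); ‖v_1‖ = 6.7082, so e_1 = (0.5963, -0.4472, 0.2981, -0.5963).
e_1·v_2 = 0.5963·(-4) + (-0.4472)·(-1) + 0.2981·(-2) + (-0.5963)·3 = -4.3231.
u_2 = v_2 + 4.3231·e_1 = (-1.4222, -2.9333, -0.7111, 0.4222).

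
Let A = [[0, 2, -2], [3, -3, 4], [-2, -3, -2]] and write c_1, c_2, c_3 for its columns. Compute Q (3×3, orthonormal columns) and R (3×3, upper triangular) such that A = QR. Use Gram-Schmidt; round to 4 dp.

e_1 = c_1/‖c_1‖ = (0, 3, -2)/3.6056 = (0.0000, 0.8321, -0.5547).
r_{12} = e_1·c_2 = -0.8321.
u_2 = c_2 + 0.8321·e_1 = (2.0000, -2.3077, -3.4615).
‖u_2‖ = 4.6160, so e_2 = (0.4333, -0.4999, -0.7499).
r_{13} = e_1·c_3 = 4.4376; r_{23} = e_2·c_3 = -1.3665.
u_3 = c_3 − 4.4376·e_1 + 1.3665·e_2 = (-1.4079, -0.3755, -0.5632).
‖u_3‖ = 1.5622, so e_3 = (-0.9013, -0.2403, -0.3605).

Q = [[0.0000, 0.4333, -0.9013], [0.8321, -0.4999, -0.2403], [-0.5547, -0.7499, -0.3605]], R = [[3.6056, -0.8321, 4.4376], [0.0000, 4.6160, -1.3665], [0.0000, 0.0000, 1.5622]]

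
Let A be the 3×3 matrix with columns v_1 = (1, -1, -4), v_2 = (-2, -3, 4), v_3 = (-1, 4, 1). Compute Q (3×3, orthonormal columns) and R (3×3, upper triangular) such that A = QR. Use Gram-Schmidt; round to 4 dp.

Q = [[0.2357, -0.2872, -0.9284], [-0.2357, -0.9437, 0.2321], [-0.9428, 0.1641, -0.2901]], R = [[4.2426, -3.5355, -2.1213], [0.0000, 4.0620, -3.3235], [0.0000, 0.0000, 1.5667]]

q_1 = v_1/‖v_1‖ = (1, -1, -4)/4.2426 = (0.2357, -0.2357, -0.9428).
r_{12} = q_1·v_2 = -3.5355.
u_2 = v_2 + 3.5355·q_1 = (-1.1667, -3.8333, 0.6667).
‖u_2‖ = 4.0620, so q_2 = (-0.2872, -0.9437, 0.1641).
r_{13} = q_1·v_3 = -2.1213; r_{23} = q_2·v_3 = -3.3235.
u_3 = v_3 + 2.1213·q_1 + 3.3235·q_2 = (-1.4545, 0.3636, -0.4545).
‖u_3‖ = 1.5667, so q_3 = (-0.9284, 0.2321, -0.2901).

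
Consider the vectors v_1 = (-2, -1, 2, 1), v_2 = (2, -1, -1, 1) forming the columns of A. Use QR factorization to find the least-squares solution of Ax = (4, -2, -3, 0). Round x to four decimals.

v_1 = (-2, -1, 2, 1); ‖v_1‖ = 3.1623, so q_1 = (-0.6325, -0.3162, 0.6325, 0.3162).
q_1·v_2 = (-0.6325)·2 + (-0.3162)·(-1) + 0.6325·(-1) + 0.3162·1 = -1.2649.
u_2 = v_2 + 1.2649·q_1 = (1.2000, -1.4000, -0.2000, 1.4000).
‖u_2‖ = 2.3238, so q_2 = (0.5164, -0.6025, -0.0861, 0.6025).
Qᵀb = (-3.7947, 3.5287).
Back-substitute: x_2 = 3.5287/2.3238 = 1.5185.
x_1 = (-3.7947 + 1.2649·1.5185)/3.1623 = -0.5926.

x = (-0.5926, 1.5185)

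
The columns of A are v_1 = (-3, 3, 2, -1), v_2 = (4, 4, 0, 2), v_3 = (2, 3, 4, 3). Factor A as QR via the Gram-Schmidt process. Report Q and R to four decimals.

Q = [[-0.6255, 0.6247, 0.0657], [0.6255, 0.7119, -0.3112], [0.4170, 0.0291, 0.8110], [-0.2085, 0.3196, 0.4910]], R = [[4.7958, -0.4170, 1.6681], [0.0000, 5.9855, 4.4601], [0.0000, 0.0000, 3.9147]]

v_1 = (-3, 3, 2, -1); ‖v_1‖ = 4.7958, so e_1 = (-0.6255, 0.6255, 0.4170, -0.2085).
e_1·v_2 = (-0.6255)·4 + 0.6255·4 + 0.4170·0 + (-0.2085)·2 = -0.4170.
u_2 = v_2 + 0.4170·e_1 = (3.7391, 4.2609, 0.1739, 1.9130).
‖u_2‖ = 5.9855, so e_2 = (0.6247, 0.7119, 0.0291, 0.3196).
e_1·v_3 = (-0.6255)·2 + 0.6255·3 + 0.4170·4 + (-0.2085)·3 = 1.6681; e_2·v_3 = 0.6247·2 + 0.7119·3 + 0.0291·4 + 0.3196·3 = 4.4601.
u_3 = v_3 − 1.6681·e_1 − 4.4601·e_2 = (0.2573, -1.2184, 3.1748, 1.9223).
‖u_3‖ = 3.9147, so e_3 = (0.0657, -0.3112, 0.8110, 0.4910).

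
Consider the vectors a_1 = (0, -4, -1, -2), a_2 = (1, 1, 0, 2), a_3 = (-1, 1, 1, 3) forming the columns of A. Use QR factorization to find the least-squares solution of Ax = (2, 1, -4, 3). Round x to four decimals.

x = (0.3962, 2.6635, -0.6352)

a_1 = (0, -4, -1, -2); ‖a_1‖ = 4.5826, so q_1 = (0.0000, -0.8729, -0.2182, -0.4364).
q_1·a_2 = 0.0000·1 + (-0.8729)·1 + (-0.2182)·0 + (-0.4364)·2 = -1.7457.
u_2 = a_2 + 1.7457·q_1 = (1.0000, -0.5238, -0.3810, 1.2381).
‖u_2‖ = 1.7182, so q_2 = (0.5820, -0.3049, -0.2217, 0.7206).
q_1·a_3 = 0.0000·(-1) + (-0.8729)·1 + (-0.2182)·1 + (-0.4364)·3 = -2.4004; q_2·a_3 = 0.5820·(-1) + (-0.3049)·1 + (-0.2217)·1 + 0.7206·3 = 1.0531.
u_3 = a_3 + 2.4004·q_1 − 1.0531·q_2 = (-1.6129, -0.7742, 0.7097, 1.1935).
‖u_3‖ = 2.2647, so q_3 = (-0.7122, -0.3418, 0.3134, 0.5270).
Qᵀb = (-1.3093, 3.9076, -1.4386).
Back-substitute: x_3 = -1.4386/2.2647 = -0.6352.
x_2 = (3.9076 − 1.0531·(-0.6352))/1.7182 = 2.6635.
x_1 = (-1.3093 + 1.7457·2.6635 + 2.4004·(-0.6352))/4.5826 = 0.3962.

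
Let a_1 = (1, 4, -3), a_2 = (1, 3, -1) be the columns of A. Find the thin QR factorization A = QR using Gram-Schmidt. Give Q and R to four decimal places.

Q = [[0.1961, 0.3581], [0.7845, 0.5013], [-0.5883, 0.7877]], R = [[5.0990, 3.1379], [0.0000, 1.0742]]

q_1 = a_1/‖a_1‖ = (1, 4, -3)/5.0990 = (0.1961, 0.7845, -0.5883).
r_{12} = q_1·a_2 = 3.1379.
u_2 = a_2 − 3.1379·q_1 = (0.3846, 0.5385, 0.8462).
‖u_2‖ = 1.0742, so q_2 = (0.3581, 0.5013, 0.7877).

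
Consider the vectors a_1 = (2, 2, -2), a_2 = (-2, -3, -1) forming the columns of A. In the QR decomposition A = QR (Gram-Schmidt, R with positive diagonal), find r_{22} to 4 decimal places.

a_1 = (2, 2, -2); ‖a_1‖ = 3.4641, so q_1 = (0.5774, 0.5774, -0.5774).
q_1·a_2 = 0.5774·(-2) + 0.5774·(-3) + (-0.5774)·(-1) = -2.3094.
u_2 = a_2 + 2.3094·q_1 = (-0.6667, -1.6667, -2.3333).
r_{22} = ‖u_2‖ = 2.9439.

r_{22} = 2.9439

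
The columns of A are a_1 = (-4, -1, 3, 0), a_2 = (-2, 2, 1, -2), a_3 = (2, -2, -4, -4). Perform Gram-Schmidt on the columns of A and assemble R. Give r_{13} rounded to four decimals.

a_1 = (-4, -1, 3, 0); ‖a_1‖ = 5.0990, so e_1 = (-0.7845, -0.1961, 0.5883, 0.0000).
r_{13} = e_1·a_3 = -3.5301.

r_{13} = -3.5301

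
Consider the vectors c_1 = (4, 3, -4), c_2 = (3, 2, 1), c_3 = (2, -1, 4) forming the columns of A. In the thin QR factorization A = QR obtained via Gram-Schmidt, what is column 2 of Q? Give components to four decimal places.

c_1 = (4, 3, -4); ‖c_1‖ = 6.4031, so q_1 = (0.6247, 0.4685, -0.6247).
q_1·c_2 = 0.6247·3 + 0.4685·2 + (-0.6247)·1 = 2.1864.
u_2 = c_2 − 2.1864·q_1 = (1.6341, 0.9756, 2.3659).
‖u_2‖ = 3.0364, so q_2 = (0.5382, 0.3213, 0.7792).

q_2 = (0.5382, 0.3213, 0.7792)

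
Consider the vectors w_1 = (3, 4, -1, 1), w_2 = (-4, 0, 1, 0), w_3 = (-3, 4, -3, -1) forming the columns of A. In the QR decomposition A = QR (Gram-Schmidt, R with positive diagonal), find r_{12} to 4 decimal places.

q_1 = w_1/‖w_1‖ = (3, 4, -1, 1)/5.1962 = (0.5774, 0.7698, -0.1925, 0.1925).
r_{12} = q_1·w_2 = -2.5019.

r_{12} = -2.5019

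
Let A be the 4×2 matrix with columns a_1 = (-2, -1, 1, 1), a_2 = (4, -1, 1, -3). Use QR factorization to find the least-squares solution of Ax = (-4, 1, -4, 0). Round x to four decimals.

a_1 = (-2, -1, 1, 1); ‖a_1‖ = 2.6458, so q_1 = (-0.7559, -0.3780, 0.3780, 0.3780).
q_1·a_2 = (-0.7559)·4 + (-0.3780)·(-1) + 0.3780·1 + 0.3780·(-3) = -3.4017.
u_2 = a_2 + 3.4017·q_1 = (1.4286, -2.2857, 2.2857, -1.7143).
‖u_2‖ = 3.9279, so q_2 = (0.3637, -0.5819, 0.5819, -0.4364).
Qᵀb = (1.1339, -4.3644).
Back-substitute: x_2 = -4.3644/3.9279 = -1.1111.
x_1 = (1.1339 + 3.4017·(-1.1111))/2.6458 = -1.0000.

x = (-1.0000, -1.1111)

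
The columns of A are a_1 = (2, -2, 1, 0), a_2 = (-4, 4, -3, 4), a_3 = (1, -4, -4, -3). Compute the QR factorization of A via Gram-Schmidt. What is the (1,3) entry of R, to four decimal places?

r_{13} = 2.0000

a_1 = (2, -2, 1, 0); ‖a_1‖ = 3.0000, so e_1 = (0.6667, -0.6667, 0.3333, 0.0000).
r_{13} = e_1·a_3 = 2.0000.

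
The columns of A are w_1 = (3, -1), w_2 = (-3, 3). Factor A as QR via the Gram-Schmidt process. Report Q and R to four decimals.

w_1 = (3, -1); ‖w_1‖ = 3.1623, so e_1 = (0.9487, -0.3162).
e_1·w_2 = 0.9487·(-3) + (-0.3162)·3 = -3.7947.
u_2 = w_2 + 3.7947·e_1 = (0.6000, 1.8000).
‖u_2‖ = 1.8974, so e_2 = (0.3162, 0.9487).

Q = [[0.9487, 0.3162], [-0.3162, 0.9487]], R = [[3.1623, -3.7947], [0.0000, 1.8974]]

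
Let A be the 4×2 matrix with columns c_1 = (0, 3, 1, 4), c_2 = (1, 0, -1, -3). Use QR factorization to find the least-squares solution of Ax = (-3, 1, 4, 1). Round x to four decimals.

x = (-0.0769, -1.0000)

c_1 = (0, 3, 1, 4); ‖c_1‖ = 5.0990, so q_1 = (0.0000, 0.5883, 0.1961, 0.7845).
q_1·c_2 = 0.0000·1 + 0.5883·0 + 0.1961·(-1) + 0.7845·(-3) = -2.5495.
u_2 = c_2 + 2.5495·q_1 = (1.0000, 1.5000, -0.5000, -1.0000).
‖u_2‖ = 2.1213, so q_2 = (0.4714, 0.7071, -0.2357, -0.4714).
Qᵀb = (2.1573, -2.1213).
Back-substitute: x_2 = -2.1213/2.1213 = -1.0000.
x_1 = (2.1573 + 2.5495·(-1.0000))/5.0990 = -0.0769.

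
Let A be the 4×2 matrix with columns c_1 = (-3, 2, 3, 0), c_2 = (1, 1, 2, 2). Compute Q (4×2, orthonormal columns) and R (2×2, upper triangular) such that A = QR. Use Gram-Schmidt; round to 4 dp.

Q = [[-0.6396, 0.5649], [0.4264, 0.1832], [0.6396, 0.4428], [0.0000, 0.6718]], R = [[4.6904, 1.0660], [0.0000, 2.9772]]

q_1 = c_1/‖c_1‖ = (-3, 2, 3, 0)/4.6904 = (-0.6396, 0.4264, 0.6396, 0.0000).
r_{12} = q_1·c_2 = 1.0660.
u_2 = c_2 − 1.0660·q_1 = (1.6818, 0.5455, 1.3182, 2.0000).
‖u_2‖ = 2.9772, so q_2 = (0.5649, 0.1832, 0.4428, 0.6718).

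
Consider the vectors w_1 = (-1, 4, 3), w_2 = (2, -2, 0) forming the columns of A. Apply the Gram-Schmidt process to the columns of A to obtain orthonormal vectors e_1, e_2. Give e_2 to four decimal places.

w_1 = (-1, 4, 3); ‖w_1‖ = 5.0990, so e_1 = (-0.1961, 0.7845, 0.5883).
e_1·w_2 = (-0.1961)·2 + 0.7845·(-2) + 0.5883·0 = -1.9612.
u_2 = w_2 + 1.9612·e_1 = (1.6154, -0.4615, 1.1538).
‖u_2‖ = 2.0381, so e_2 = (0.7926, -0.2265, 0.5661).

e_2 = (0.7926, -0.2265, 0.5661)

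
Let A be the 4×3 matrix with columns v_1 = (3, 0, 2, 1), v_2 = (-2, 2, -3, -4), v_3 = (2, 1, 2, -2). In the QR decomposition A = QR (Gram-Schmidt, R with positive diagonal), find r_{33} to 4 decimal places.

q_1 = v_1/‖v_1‖ = (3, 0, 2, 1)/3.7417 = (0.8018, 0.0000, 0.5345, 0.2673).
r_{12} = q_1·v_2 = -4.2762.
u_2 = v_2 + 4.2762·q_1 = (1.4286, 2.0000, -0.7143, -2.8571).
‖u_2‖ = 3.8359, so q_2 = (0.3724, 0.5214, -0.1862, -0.7448).
r_{13} = q_1·v_3 = 2.1381; r_{23} = q_2·v_3 = 2.3835.
u_3 = v_3 − 2.1381·q_1 − 2.3835·q_2 = (-0.6019, -0.2427, 1.3010, -0.7961).
r_{33} = ‖u_3‖ = 1.6576.

r_{33} = 1.6576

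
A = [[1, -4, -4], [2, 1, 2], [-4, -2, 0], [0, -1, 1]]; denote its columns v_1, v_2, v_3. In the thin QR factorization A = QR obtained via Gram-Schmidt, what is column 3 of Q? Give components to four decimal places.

v_1 = (1, 2, -4, 0); ‖v_1‖ = 4.5826, so e_1 = (0.2182, 0.4364, -0.8729, 0.0000).
e_1·v_2 = 0.2182·(-4) + 0.4364·1 + (-0.8729)·(-2) + 0.0000·(-1) = 1.3093.
u_2 = v_2 − 1.3093·e_1 = (-4.2857, 0.4286, -0.8571, -1.0000).
‖u_2‖ = 4.5040, so e_2 = (-0.9515, 0.0952, -0.1903, -0.2220).
e_1·v_3 = 0.2182·(-4) + 0.4364·2 + (-0.8729)·0 + 0.0000·1 = 0.0000; e_2·v_3 = (-0.9515)·(-4) + 0.0952·2 + (-0.1903)·0 + (-0.2220)·1 = 3.7745.
u_3 = v_3 + 0.0000·e_1 − 3.7745·e_2 = (-0.4085, 1.6408, 0.7183, 1.8380).
‖u_3‖ = 2.5988, so e_3 = (-0.1572, 0.6314, 0.2764, 0.7073).

e_3 = (-0.1572, 0.6314, 0.2764, 0.7073)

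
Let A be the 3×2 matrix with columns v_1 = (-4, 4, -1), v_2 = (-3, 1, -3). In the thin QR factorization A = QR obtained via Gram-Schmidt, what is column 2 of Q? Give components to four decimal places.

e_2 = (-0.2455, -0.4590, -0.8539)

v_1 = (-4, 4, -1); ‖v_1‖ = 5.7446, so e_1 = (-0.6963, 0.6963, -0.1741).
e_1·v_2 = (-0.6963)·(-3) + 0.6963·1 + (-0.1741)·(-3) = 3.3075.
u_2 = v_2 − 3.3075·e_1 = (-0.6970, -1.3030, -2.4242).
‖u_2‖ = 2.8391, so e_2 = (-0.2455, -0.4590, -0.8539).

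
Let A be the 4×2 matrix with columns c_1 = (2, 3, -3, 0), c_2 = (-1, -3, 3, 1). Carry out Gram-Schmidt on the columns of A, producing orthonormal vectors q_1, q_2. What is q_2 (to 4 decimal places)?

c_1 = (2, 3, -3, 0); ‖c_1‖ = 4.6904, so q_1 = (0.4264, 0.6396, -0.6396, 0.0000).
q_1·c_2 = 0.4264·(-1) + 0.6396·(-3) + (-0.6396)·3 + 0.0000·1 = -4.2640.
u_2 = c_2 + 4.2640·q_1 = (0.8182, -0.2727, 0.2727, 1.0000).
‖u_2‖ = 1.3484, so q_2 = (0.6068, -0.2023, 0.2023, 0.7416).

q_2 = (0.6068, -0.2023, 0.2023, 0.7416)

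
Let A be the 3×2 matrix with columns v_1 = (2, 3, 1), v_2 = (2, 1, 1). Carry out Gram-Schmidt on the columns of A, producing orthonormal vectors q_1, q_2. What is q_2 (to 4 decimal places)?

q_1 = v_1/‖v_1‖ = (2, 3, 1)/3.7417 = (0.5345, 0.8018, 0.2673).
r_{12} = q_1·v_2 = 2.1381.
u_2 = v_2 − 2.1381·q_1 = (0.8571, -0.7143, 0.4286).
‖u_2‖ = 1.1952, so q_2 = (0.7171, -0.5976, 0.3586).

q_2 = (0.7171, -0.5976, 0.3586)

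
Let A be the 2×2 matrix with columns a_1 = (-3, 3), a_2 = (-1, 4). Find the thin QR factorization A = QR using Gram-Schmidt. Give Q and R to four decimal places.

a_1 = (-3, 3); ‖a_1‖ = 4.2426, so e_1 = (-0.7071, 0.7071).
e_1·a_2 = (-0.7071)·(-1) + 0.7071·4 = 3.5355.
u_2 = a_2 − 3.5355·e_1 = (1.5000, 1.5000).
‖u_2‖ = 2.1213, so e_2 = (0.7071, 0.7071).

Q = [[-0.7071, 0.7071], [0.7071, 0.7071]], R = [[4.2426, 3.5355], [0.0000, 2.1213]]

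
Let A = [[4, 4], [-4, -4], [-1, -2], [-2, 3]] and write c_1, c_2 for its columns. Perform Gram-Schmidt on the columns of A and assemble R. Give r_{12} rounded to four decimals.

c_1 = (4, -4, -1, -2); ‖c_1‖ = 6.0828, so e_1 = (0.6576, -0.6576, -0.1644, -0.3288).
r_{12} = e_1·c_2 = 4.6032.

r_{12} = 4.6032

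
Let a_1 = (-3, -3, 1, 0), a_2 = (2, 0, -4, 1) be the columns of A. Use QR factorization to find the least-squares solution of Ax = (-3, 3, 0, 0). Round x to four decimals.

x = (-0.2007, -0.3813)

e_1 = a_1/‖a_1‖ = (-3, -3, 1, 0)/4.3589 = (-0.6882, -0.6882, 0.2294, 0.0000).
r_{12} = e_1·a_2 = -2.2942.
u_2 = a_2 + 2.2942·e_1 = (0.4211, -1.5789, -3.4737, 1.0000).
‖u_2‖ = 3.9670, so e_2 = (0.1061, -0.3980, -0.8757, 0.2521).
Qᵀb = (0.0000, -1.5125).
Back-substitute: x_2 = -1.5125/3.9670 = -0.3813.
x_1 = (0.0000 + 2.2942·(-0.3813))/4.3589 = -0.2007.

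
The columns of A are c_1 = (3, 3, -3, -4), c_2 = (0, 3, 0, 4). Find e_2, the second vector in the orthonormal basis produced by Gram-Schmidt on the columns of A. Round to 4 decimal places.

c_1 = (3, 3, -3, -4); ‖c_1‖ = 6.5574, so e_1 = (0.4575, 0.4575, -0.4575, -0.6100).
e_1·c_2 = 0.4575·0 + 0.4575·3 + (-0.4575)·0 + (-0.6100)·4 = -1.0675.
u_2 = c_2 + 1.0675·e_1 = (0.4884, 3.4884, -0.4884, 3.3488).
‖u_2‖ = 4.8847, so e_2 = (0.1000, 0.7141, -0.1000, 0.6856).

e_2 = (0.1000, 0.7141, -0.1000, 0.6856)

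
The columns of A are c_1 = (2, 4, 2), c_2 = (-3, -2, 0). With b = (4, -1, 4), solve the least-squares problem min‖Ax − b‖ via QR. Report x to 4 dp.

c_1 = (2, 4, 2); ‖c_1‖ = 4.8990, so e_1 = (0.4082, 0.8165, 0.4082).
e_1·c_2 = 0.4082·(-3) + 0.8165·(-2) + 0.4082·0 = -2.8577.
u_2 = c_2 + 2.8577·e_1 = (-1.8333, 0.3333, 1.1667).
‖u_2‖ = 2.1985, so e_2 = (-0.8339, 0.1516, 0.5307).
Qᵀb = (2.4495, -1.3646).
Back-substitute: x_2 = -1.3646/2.1985 = -0.6207.
x_1 = (2.4495 + 2.8577·(-0.6207))/4.8990 = 0.1379.

x = (0.1379, -0.6207)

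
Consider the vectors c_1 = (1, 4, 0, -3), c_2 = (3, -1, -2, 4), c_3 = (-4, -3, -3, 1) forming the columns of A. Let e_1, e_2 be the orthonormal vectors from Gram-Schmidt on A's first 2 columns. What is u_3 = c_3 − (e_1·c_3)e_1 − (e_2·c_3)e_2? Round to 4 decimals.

u_3 = (-2.0033, 0.2848, -3.7234, -0.2881)

e_1 = c_1/‖c_1‖ = (1, 4, 0, -3)/5.0990 = (0.1961, 0.7845, 0.0000, -0.5883).
r_{12} = e_1·c_2 = -2.5495.
u_2 = c_2 + 2.5495·e_1 = (3.5000, 1.0000, -2.0000, 2.5000).
‖u_2‖ = 4.8477, so e_2 = (0.7220, 0.2063, -0.4126, 0.5157).
r_{13} = e_1·c_3 = -3.7262; r_{23} = e_2·c_3 = -1.7534.
u_3 = c_3 + 3.7262·e_1 + 1.7534·e_2 = (-2.0033, 0.2848, -3.7234, -0.2881).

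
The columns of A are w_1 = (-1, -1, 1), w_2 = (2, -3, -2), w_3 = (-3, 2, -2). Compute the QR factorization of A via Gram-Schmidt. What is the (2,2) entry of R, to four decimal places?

r_{22} = 4.0825

e_1 = w_1/‖w_1‖ = (-1, -1, 1)/1.7321 = (-0.5774, -0.5774, 0.5774).
r_{12} = e_1·w_2 = -0.5774.
u_2 = w_2 + 0.5774·e_1 = (1.6667, -3.3333, -1.6667).
r_{22} = ‖u_2‖ = 4.0825.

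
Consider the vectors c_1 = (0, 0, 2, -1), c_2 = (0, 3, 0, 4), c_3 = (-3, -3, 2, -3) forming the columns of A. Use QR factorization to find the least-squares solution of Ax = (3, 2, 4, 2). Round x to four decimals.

c_1 = (0, 0, 2, -1); ‖c_1‖ = 2.2361, so q_1 = (0.0000, 0.0000, 0.8944, -0.4472).
q_1·c_2 = 0.0000·0 + 0.0000·3 + 0.8944·0 + (-0.4472)·4 = -1.7889.
u_2 = c_2 + 1.7889·q_1 = (0.0000, 3.0000, 1.6000, 3.2000).
‖u_2‖ = 4.6690, so q_2 = (0.0000, 0.6425, 0.3427, 0.6854).
q_1·c_3 = 0.0000·(-3) + 0.0000·(-3) + 0.8944·2 + (-0.4472)·(-3) = 3.1305; q_2·c_3 = 0.0000·(-3) + 0.6425·(-3) + 0.3427·2 + 0.6854·(-3) = -3.2983.
u_3 = c_3 − 3.1305·q_1 + 3.2983·q_2 = (-3.0000, -0.8807, 0.3303, 0.6606).
‖u_3‖ = 3.2126, so q_3 = (-0.9338, -0.2741, 0.1028, 0.2056).
Qᵀb = (2.6833, 4.0265, -2.5273).
Back-substitute: x_3 = -2.5273/3.2126 = -0.7867.
x_2 = (4.0265 + 3.2983·(-0.7867))/4.6690 = 0.3067.
x_1 = (2.6833 + 1.7889·0.3067 − 3.1305·(-0.7867))/2.2361 = 2.5467.

x = (2.5467, 0.3067, -0.7867)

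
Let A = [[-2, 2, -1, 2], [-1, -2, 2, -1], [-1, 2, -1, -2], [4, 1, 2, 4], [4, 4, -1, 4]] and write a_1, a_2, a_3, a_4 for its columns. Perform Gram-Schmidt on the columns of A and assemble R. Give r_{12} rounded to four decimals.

r_{12} = 2.5955

a_1 = (-2, -1, -1, 4, 4); ‖a_1‖ = 6.1644, so e_1 = (-0.3244, -0.1622, -0.1622, 0.6489, 0.6489).
r_{12} = e_1·a_2 = 2.5955.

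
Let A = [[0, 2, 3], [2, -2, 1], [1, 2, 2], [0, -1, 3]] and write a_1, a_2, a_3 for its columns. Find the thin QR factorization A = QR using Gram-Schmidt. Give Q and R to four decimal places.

a_1 = (0, 2, 1, 0); ‖a_1‖ = 2.2361, so q_1 = (0.0000, 0.8944, 0.4472, 0.0000).
q_1·a_2 = 0.0000·2 + 0.8944·(-2) + 0.4472·2 + 0.0000·(-1) = -0.8944.
u_2 = a_2 + 0.8944·q_1 = (2.0000, -1.2000, 2.4000, -1.0000).
‖u_2‖ = 3.4928, so q_2 = (0.5726, -0.3436, 0.6871, -0.2863).
q_1·a_3 = 0.0000·3 + 0.8944·1 + 0.4472·2 + 0.0000·3 = 1.7889; q_2·a_3 = 0.5726·3 + (-0.3436)·1 + 0.6871·2 + (-0.2863)·3 = 1.8896.
u_3 = a_3 − 1.7889·q_1 − 1.8896·q_2 = (1.9180, 0.0492, -0.0984, 3.5410).
‖u_3‖ = 4.0286, so q_3 = (0.4761, 0.0122, -0.0244, 0.8790).

Q = [[0.0000, 0.5726, 0.4761], [0.8944, -0.3436, 0.0122], [0.4472, 0.6871, -0.0244], [0.0000, -0.2863, 0.8790]], R = [[2.2361, -0.8944, 1.7889], [0.0000, 3.4928, 1.8896], [0.0000, 0.0000, 4.0286]]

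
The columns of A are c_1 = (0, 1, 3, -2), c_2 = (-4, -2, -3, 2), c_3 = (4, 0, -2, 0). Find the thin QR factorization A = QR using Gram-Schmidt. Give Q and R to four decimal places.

c_1 = (0, 1, 3, -2); ‖c_1‖ = 3.7417, so q_1 = (0.0000, 0.2673, 0.8018, -0.5345).
q_1·c_2 = 0.0000·(-4) + 0.2673·(-2) + 0.8018·(-3) + (-0.5345)·2 = -4.0089.
u_2 = c_2 + 4.0089·q_1 = (-4.0000, -0.9286, 0.2143, -0.1429).
‖u_2‖ = 4.1144, so q_2 = (-0.9722, -0.2257, 0.0521, -0.0347).
q_1·c_3 = 0.0000·4 + 0.2673·0 + 0.8018·(-2) + (-0.5345)·0 = -1.6036; q_2·c_3 = (-0.9722)·4 + (-0.2257)·0 + 0.0521·(-2) + (-0.0347)·0 = -3.9929.
u_3 = c_3 + 1.6036·q_1 + 3.9929·q_2 = (0.1181, -0.4726, -0.5063, -0.9958).
‖u_3‖ = 1.2187, so q_3 = (0.0969, -0.3878, -0.4155, -0.8171).

Q = [[0.0000, -0.9722, 0.0969], [0.2673, -0.2257, -0.3878], [0.8018, 0.0521, -0.4155], [-0.5345, -0.0347, -0.8171]], R = [[3.7417, -4.0089, -1.6036], [0.0000, 4.1144, -3.9929], [0.0000, 0.0000, 1.2187]]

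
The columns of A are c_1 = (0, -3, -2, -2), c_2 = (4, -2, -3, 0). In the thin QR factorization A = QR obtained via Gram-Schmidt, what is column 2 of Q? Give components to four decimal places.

q_2 = (0.8828, 0.0260, -0.3505, 0.3116)

c_1 = (0, -3, -2, -2); ‖c_1‖ = 4.1231, so q_1 = (0.0000, -0.7276, -0.4851, -0.4851).
q_1·c_2 = 0.0000·4 + (-0.7276)·(-2) + (-0.4851)·(-3) + (-0.4851)·0 = 2.9104.
u_2 = c_2 − 2.9104·q_1 = (4.0000, 0.1176, -1.5882, 1.4118).
‖u_2‖ = 4.5309, so q_2 = (0.8828, 0.0260, -0.3505, 0.3116).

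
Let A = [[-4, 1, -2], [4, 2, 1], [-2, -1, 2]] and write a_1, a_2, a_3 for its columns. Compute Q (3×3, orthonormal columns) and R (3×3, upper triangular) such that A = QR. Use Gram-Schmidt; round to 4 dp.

Q = [[-0.6667, 0.7454, 0.0000], [0.6667, 0.5963, 0.4472], [-0.3333, -0.2981, 0.8944]], R = [[6.0000, 1.0000, 1.3333], [0.0000, 2.2361, -1.4907], [0.0000, 0.0000, 2.2361]]

a_1 = (-4, 4, -2); ‖a_1‖ = 6.0000, so q_1 = (-0.6667, 0.6667, -0.3333).
q_1·a_2 = (-0.6667)·1 + 0.6667·2 + (-0.3333)·(-1) = 1.0000.
u_2 = a_2 − 1.0000·q_1 = (1.6667, 1.3333, -0.6667).
‖u_2‖ = 2.2361, so q_2 = (0.7454, 0.5963, -0.2981).
q_1·a_3 = (-0.6667)·(-2) + 0.6667·1 + (-0.3333)·2 = 1.3333; q_2·a_3 = 0.7454·(-2) + 0.5963·1 + (-0.2981)·2 = -1.4907.
u_3 = a_3 − 1.3333·q_1 + 1.4907·q_2 = (0.0000, 1.0000, 2.0000).
‖u_3‖ = 2.2361, so q_3 = (0.0000, 0.4472, 0.8944).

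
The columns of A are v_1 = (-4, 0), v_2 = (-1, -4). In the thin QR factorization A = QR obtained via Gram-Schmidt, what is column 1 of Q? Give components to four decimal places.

q_1 = (-1.0000, 0.0000)

v_1 = (-4, 0); ‖v_1‖ = 4.0000, so q_1 = (-1.0000, 0.0000).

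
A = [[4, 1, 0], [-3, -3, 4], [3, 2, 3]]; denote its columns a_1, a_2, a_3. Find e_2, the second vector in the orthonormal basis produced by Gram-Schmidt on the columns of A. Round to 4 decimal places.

e_2 = (-0.6717, -0.7197, 0.1759)

a_1 = (4, -3, 3); ‖a_1‖ = 5.8310, so e_1 = (0.6860, -0.5145, 0.5145).
e_1·a_2 = 0.6860·1 + (-0.5145)·(-3) + 0.5145·2 = 3.2585.
u_2 = a_2 − 3.2585·e_1 = (-1.2353, -1.3235, 0.3235).
‖u_2‖ = 1.8391, so e_2 = (-0.6717, -0.7197, 0.1759).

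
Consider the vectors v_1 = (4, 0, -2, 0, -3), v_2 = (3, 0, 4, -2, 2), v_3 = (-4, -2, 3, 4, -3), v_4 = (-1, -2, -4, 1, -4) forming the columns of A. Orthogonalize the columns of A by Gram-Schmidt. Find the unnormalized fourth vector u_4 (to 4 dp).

u_4 = (-0.3123, -1.6848, -0.2254, -1.1852, -0.2661)

e_1 = v_1/‖v_1‖ = (4, 0, -2, 0, -3)/5.3852 = (0.7428, 0.0000, -0.3714, 0.0000, -0.5571).
r_{12} = e_1·v_2 = -0.3714.
u_2 = v_2 + 0.3714·e_1 = (3.2759, 0.0000, 3.8621, -2.0000, 1.7931).
‖u_2‖ = 5.7325, so e_2 = (0.5714, 0.0000, 0.6737, -0.3489, 0.3128).
r_{13} = e_1·v_3 = -2.4140; r_{23} = e_2·v_3 = -2.5986.
u_3 = v_3 + 2.4140·e_1 + 2.5986·e_2 = (-0.7219, -2.0000, 3.8541, 3.0934, -3.5320).
‖u_3‖ = 6.4358, so e_3 = (-0.1122, -0.3108, 0.5989, 0.4807, -0.5488).
r_{14} = e_1·v_4 = 2.9711; r_{24} = e_2·v_4 = -4.8663; r_{34} = e_3·v_4 = 1.0141.
u_4 = v_4 − 2.9711·e_1 + 4.8663·e_2 − 1.0141·e_3 = (-0.3123, -1.6848, -0.2254, -1.1852, -0.2661).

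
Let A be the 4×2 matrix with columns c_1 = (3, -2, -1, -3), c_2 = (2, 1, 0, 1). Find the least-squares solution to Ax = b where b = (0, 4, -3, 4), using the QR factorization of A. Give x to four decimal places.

x = (-0.8029, 1.4672)

e_1 = c_1/‖c_1‖ = (3, -2, -1, -3)/4.7958 = (0.6255, -0.4170, -0.2085, -0.6255).
r_{12} = e_1·c_2 = 0.2085.
u_2 = c_2 − 0.2085·e_1 = (1.8696, 1.0870, 0.0435, 1.1304).
‖u_2‖ = 2.4406, so e_2 = (0.7660, 0.4454, 0.0178, 0.4632).
Qᵀb = (-3.5447, 3.5807).
Back-substitute: x_2 = 3.5807/2.4406 = 1.4672.
x_1 = (-3.5447 − 0.2085·1.4672)/4.7958 = -0.8029.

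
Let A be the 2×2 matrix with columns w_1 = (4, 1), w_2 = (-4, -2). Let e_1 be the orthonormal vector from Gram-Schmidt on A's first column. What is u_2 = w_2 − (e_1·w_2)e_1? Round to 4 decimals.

w_1 = (4, 1); ‖w_1‖ = 4.1231, so e_1 = (0.9701, 0.2425).
e_1·w_2 = 0.9701·(-4) + 0.2425·(-2) = -4.3656.
u_2 = w_2 + 4.3656·e_1 = (0.2353, -0.9412).

u_2 = (0.2353, -0.9412)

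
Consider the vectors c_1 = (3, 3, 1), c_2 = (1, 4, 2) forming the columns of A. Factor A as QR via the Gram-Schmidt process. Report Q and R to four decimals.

q_1 = c_1/‖c_1‖ = (3, 3, 1)/4.3589 = (0.6882, 0.6882, 0.2294).
r_{12} = q_1·c_2 = 3.9001.
u_2 = c_2 − 3.9001·q_1 = (-1.6842, 1.3158, 1.1053).
‖u_2‖ = 2.4061, so q_2 = (-0.7000, 0.5468, 0.4594).

Q = [[0.6882, -0.7000], [0.6882, 0.5468], [0.2294, 0.4594]], R = [[4.3589, 3.9001], [0.0000, 2.4061]]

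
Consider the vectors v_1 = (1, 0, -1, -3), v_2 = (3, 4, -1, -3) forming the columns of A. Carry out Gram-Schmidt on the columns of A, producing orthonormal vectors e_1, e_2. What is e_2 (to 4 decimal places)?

e_2 = (0.4103, 0.9027, 0.0410, 0.1231)

e_1 = v_1/‖v_1‖ = (1, 0, -1, -3)/3.3166 = (0.3015, 0.0000, -0.3015, -0.9045).
r_{12} = e_1·v_2 = 3.9196.
u_2 = v_2 − 3.9196·e_1 = (1.8182, 4.0000, 0.1818, 0.5455).
‖u_2‖ = 4.4313, so e_2 = (0.4103, 0.9027, 0.0410, 0.1231).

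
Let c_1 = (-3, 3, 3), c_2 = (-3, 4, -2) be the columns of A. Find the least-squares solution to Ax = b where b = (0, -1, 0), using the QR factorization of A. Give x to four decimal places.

x = (-0.0484, -0.1129)

c_1 = (-3, 3, 3); ‖c_1‖ = 5.1962, so e_1 = (-0.5774, 0.5774, 0.5774).
e_1·c_2 = (-0.5774)·(-3) + 0.5774·4 + 0.5774·(-2) = 2.8868.
u_2 = c_2 − 2.8868·e_1 = (-1.3333, 2.3333, -3.6667).
‖u_2‖ = 4.5461, so e_2 = (-0.2933, 0.5133, -0.8066).
Qᵀb = (-0.5774, -0.5133).
Back-substitute: x_2 = -0.5133/4.5461 = -0.1129.
x_1 = (-0.5774 − 2.8868·(-0.1129))/5.1962 = -0.0484.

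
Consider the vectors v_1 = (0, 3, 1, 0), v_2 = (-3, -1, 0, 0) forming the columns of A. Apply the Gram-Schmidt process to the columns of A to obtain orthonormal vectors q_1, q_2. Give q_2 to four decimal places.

v_1 = (0, 3, 1, 0); ‖v_1‖ = 3.1623, so q_1 = (0.0000, 0.9487, 0.3162, 0.0000).
q_1·v_2 = 0.0000·(-3) + 0.9487·(-1) + 0.3162·0 + 0.0000·0 = -0.9487.
u_2 = v_2 + 0.9487·q_1 = (-3.0000, -0.1000, 0.3000, 0.0000).
‖u_2‖ = 3.0166, so q_2 = (-0.9945, -0.0331, 0.0994, 0.0000).

q_2 = (-0.9945, -0.0331, 0.0994, 0.0000)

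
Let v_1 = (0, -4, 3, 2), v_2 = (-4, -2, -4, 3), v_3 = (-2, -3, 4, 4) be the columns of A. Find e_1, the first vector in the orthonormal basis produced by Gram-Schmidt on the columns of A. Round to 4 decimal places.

v_1 = (0, -4, 3, 2); ‖v_1‖ = 5.3852, so e_1 = (0.0000, -0.7428, 0.5571, 0.3714).

e_1 = (0.0000, -0.7428, 0.5571, 0.3714)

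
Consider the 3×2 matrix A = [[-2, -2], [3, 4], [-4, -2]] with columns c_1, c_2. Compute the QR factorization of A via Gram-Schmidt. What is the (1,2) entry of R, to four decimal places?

c_1 = (-2, 3, -4); ‖c_1‖ = 5.3852, so q_1 = (-0.3714, 0.5571, -0.7428).
r_{12} = q_1·c_2 = 4.4567.

r_{12} = 4.4567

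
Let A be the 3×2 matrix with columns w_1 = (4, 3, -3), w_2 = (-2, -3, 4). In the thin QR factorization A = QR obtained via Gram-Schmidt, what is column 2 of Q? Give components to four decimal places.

e_2 = (0.6836, -0.2136, 0.6979)

w_1 = (4, 3, -3); ‖w_1‖ = 5.8310, so e_1 = (0.6860, 0.5145, -0.5145).
e_1·w_2 = 0.6860·(-2) + 0.5145·(-3) + (-0.5145)·4 = -4.9735.
u_2 = w_2 + 4.9735·e_1 = (1.4118, -0.4412, 1.4412).
‖u_2‖ = 2.0651, so e_2 = (0.6836, -0.2136, 0.6979).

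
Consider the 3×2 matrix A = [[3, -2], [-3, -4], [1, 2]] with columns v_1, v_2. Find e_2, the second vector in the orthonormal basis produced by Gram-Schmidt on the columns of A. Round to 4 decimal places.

v_1 = (3, -3, 1); ‖v_1‖ = 4.3589, so e_1 = (0.6882, -0.6882, 0.2294).
e_1·v_2 = 0.6882·(-2) + (-0.6882)·(-4) + 0.2294·2 = 1.8353.
u_2 = v_2 − 1.8353·e_1 = (-3.2632, -2.7368, 1.5789).
‖u_2‖ = 4.5422, so e_2 = (-0.7184, -0.6025, 0.3476).

e_2 = (-0.7184, -0.6025, 0.3476)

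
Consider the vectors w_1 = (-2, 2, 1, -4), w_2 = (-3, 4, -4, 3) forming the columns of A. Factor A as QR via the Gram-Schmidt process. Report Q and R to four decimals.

Q = [[-0.4000, -0.4476], [0.4000, 0.5893], [0.2000, -0.5553], [-0.8000, 0.3796]], R = [[5.0000, -0.4000], [0.0000, 7.0597]]

w_1 = (-2, 2, 1, -4); ‖w_1‖ = 5.0000, so e_1 = (-0.4000, 0.4000, 0.2000, -0.8000).
e_1·w_2 = (-0.4000)·(-3) + 0.4000·4 + 0.2000·(-4) + (-0.8000)·3 = -0.4000.
u_2 = w_2 + 0.4000·e_1 = (-3.1600, 4.1600, -3.9200, 2.6800).
‖u_2‖ = 7.0597, so e_2 = (-0.4476, 0.5893, -0.5553, 0.3796).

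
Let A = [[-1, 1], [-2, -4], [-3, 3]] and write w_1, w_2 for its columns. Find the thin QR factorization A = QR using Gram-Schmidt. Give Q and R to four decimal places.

Q = [[-0.2673, 0.1690], [-0.5345, -0.8452], [-0.8018, 0.5071]], R = [[3.7417, -0.5345], [0.0000, 5.0709]]

w_1 = (-1, -2, -3); ‖w_1‖ = 3.7417, so e_1 = (-0.2673, -0.5345, -0.8018).
e_1·w_2 = (-0.2673)·1 + (-0.5345)·(-4) + (-0.8018)·3 = -0.5345.
u_2 = w_2 + 0.5345·e_1 = (0.8571, -4.2857, 2.5714).
‖u_2‖ = 5.0709, so e_2 = (0.1690, -0.8452, 0.5071).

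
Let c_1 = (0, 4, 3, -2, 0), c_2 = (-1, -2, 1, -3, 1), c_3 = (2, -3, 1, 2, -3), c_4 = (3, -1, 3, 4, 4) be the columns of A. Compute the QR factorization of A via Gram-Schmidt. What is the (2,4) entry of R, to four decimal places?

r_{24} = -1.4757

c_1 = (0, 4, 3, -2, 0); ‖c_1‖ = 5.3852, so q_1 = (0.0000, 0.7428, 0.5571, -0.3714, 0.0000).
q_1·c_2 = 0.0000·(-1) + 0.7428·(-2) + 0.5571·1 + (-0.3714)·(-3) + 0.0000·1 = 0.1857.
u_2 = c_2 − 0.1857·q_1 = (-1.0000, -2.1379, 0.8966, -2.9310, 1.0000).
‖u_2‖ = 3.9957, so q_2 = (-0.2503, -0.5351, 0.2244, -0.7335, 0.2503).
r_{24} = q_2·c_4 = -1.4757.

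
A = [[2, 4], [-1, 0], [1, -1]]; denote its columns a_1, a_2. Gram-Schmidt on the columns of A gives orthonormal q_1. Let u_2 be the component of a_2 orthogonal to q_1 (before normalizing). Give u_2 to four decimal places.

a_1 = (2, -1, 1); ‖a_1‖ = 2.4495, so q_1 = (0.8165, -0.4082, 0.4082).
q_1·a_2 = 0.8165·4 + (-0.4082)·0 + 0.4082·(-1) = 2.8577.
u_2 = a_2 − 2.8577·q_1 = (1.6667, 1.1667, -2.1667).

u_2 = (1.6667, 1.1667, -2.1667)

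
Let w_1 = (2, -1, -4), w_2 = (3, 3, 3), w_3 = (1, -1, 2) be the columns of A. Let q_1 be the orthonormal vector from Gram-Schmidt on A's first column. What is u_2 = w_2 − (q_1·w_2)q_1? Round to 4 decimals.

u_2 = (3.8571, 2.5714, 1.2857)

w_1 = (2, -1, -4); ‖w_1‖ = 4.5826, so q_1 = (0.4364, -0.2182, -0.8729).
q_1·w_2 = 0.4364·3 + (-0.2182)·3 + (-0.8729)·3 = -1.9640.
u_2 = w_2 + 1.9640·q_1 = (3.8571, 2.5714, 1.2857).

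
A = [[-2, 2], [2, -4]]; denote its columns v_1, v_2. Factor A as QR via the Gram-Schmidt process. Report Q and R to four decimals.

Q = [[-0.7071, -0.7071], [0.7071, -0.7071]], R = [[2.8284, -4.2426], [0.0000, 1.4142]]

q_1 = v_1/‖v_1‖ = (-2, 2)/2.8284 = (-0.7071, 0.7071).
r_{12} = q_1·v_2 = -4.2426.
u_2 = v_2 + 4.2426·q_1 = (-1.0000, -1.0000).
‖u_2‖ = 1.4142, so q_2 = (-0.7071, -0.7071).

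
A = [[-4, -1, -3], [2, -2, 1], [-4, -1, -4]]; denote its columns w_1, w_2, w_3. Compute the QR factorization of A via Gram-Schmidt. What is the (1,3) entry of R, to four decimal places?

r_{13} = 5.0000

w_1 = (-4, 2, -4); ‖w_1‖ = 6.0000, so q_1 = (-0.6667, 0.3333, -0.6667).
r_{13} = q_1·w_3 = 5.0000.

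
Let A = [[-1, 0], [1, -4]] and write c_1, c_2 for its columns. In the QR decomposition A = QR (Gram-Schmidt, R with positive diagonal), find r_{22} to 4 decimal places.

q_1 = c_1/‖c_1‖ = (-1, 1)/1.4142 = (-0.7071, 0.7071).
r_{12} = q_1·c_2 = -2.8284.
u_2 = c_2 + 2.8284·q_1 = (-2.0000, -2.0000).
r_{22} = ‖u_2‖ = 2.8284.

r_{22} = 2.8284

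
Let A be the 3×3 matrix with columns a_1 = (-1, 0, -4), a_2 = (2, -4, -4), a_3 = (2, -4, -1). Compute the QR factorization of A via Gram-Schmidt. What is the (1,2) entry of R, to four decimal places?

r_{12} = 3.3955

a_1 = (-1, 0, -4); ‖a_1‖ = 4.1231, so e_1 = (-0.2425, 0.0000, -0.9701).
r_{12} = e_1·a_2 = 3.3955.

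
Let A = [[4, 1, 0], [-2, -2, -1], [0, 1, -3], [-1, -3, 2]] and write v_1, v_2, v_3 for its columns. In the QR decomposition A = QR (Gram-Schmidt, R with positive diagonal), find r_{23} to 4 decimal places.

r_{23} = -2.3031

q_1 = v_1/‖v_1‖ = (4, -2, 0, -1)/4.5826 = (0.8729, -0.4364, 0.0000, -0.2182).
r_{12} = q_1·v_2 = 2.4004.
u_2 = v_2 − 2.4004·q_1 = (-1.0952, -0.9524, 1.0000, -2.4762).
‖u_2‖ = 3.0394, so q_2 = (-0.3603, -0.3133, 0.3290, -0.8147).
r_{23} = q_2·v_3 = -2.3031.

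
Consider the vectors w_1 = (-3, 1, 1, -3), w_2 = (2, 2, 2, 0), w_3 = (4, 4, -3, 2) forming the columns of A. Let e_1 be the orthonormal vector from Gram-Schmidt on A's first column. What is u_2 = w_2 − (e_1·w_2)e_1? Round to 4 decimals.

w_1 = (-3, 1, 1, -3); ‖w_1‖ = 4.4721, so e_1 = (-0.6708, 0.2236, 0.2236, -0.6708).
e_1·w_2 = (-0.6708)·2 + 0.2236·2 + 0.2236·2 + (-0.6708)·0 = -0.4472.
u_2 = w_2 + 0.4472·e_1 = (1.7000, 2.1000, 2.1000, -0.3000).

u_2 = (1.7000, 2.1000, 2.1000, -0.3000)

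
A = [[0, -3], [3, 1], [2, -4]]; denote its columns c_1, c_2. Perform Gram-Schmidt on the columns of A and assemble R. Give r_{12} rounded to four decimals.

e_1 = c_1/‖c_1‖ = (0, 3, 2)/3.6056 = (0.0000, 0.8321, 0.5547).
r_{12} = e_1·c_2 = -1.3868.

r_{12} = -1.3868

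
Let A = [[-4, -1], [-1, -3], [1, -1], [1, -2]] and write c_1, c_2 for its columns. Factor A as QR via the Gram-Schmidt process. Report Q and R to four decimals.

c_1 = (-4, -1, 1, 1); ‖c_1‖ = 4.3589, so q_1 = (-0.9177, -0.2294, 0.2294, 0.2294).
q_1·c_2 = (-0.9177)·(-1) + (-0.2294)·(-3) + 0.2294·(-1) + 0.2294·(-2) = 0.9177.
u_2 = c_2 − 0.9177·q_1 = (-0.1579, -2.7895, -1.2105, -2.2105).
‖u_2‖ = 3.7627, so q_2 = (-0.0420, -0.7413, -0.3217, -0.5875).

Q = [[-0.9177, -0.0420], [-0.2294, -0.7413], [0.2294, -0.3217], [0.2294, -0.5875]], R = [[4.3589, 0.9177], [0.0000, 3.7627]]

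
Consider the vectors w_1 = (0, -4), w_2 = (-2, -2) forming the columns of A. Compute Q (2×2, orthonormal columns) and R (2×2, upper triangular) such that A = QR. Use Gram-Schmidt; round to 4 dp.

Q = [[0.0000, -1.0000], [-1.0000, 0.0000]], R = [[4.0000, 2.0000], [0.0000, 2.0000]]

w_1 = (0, -4); ‖w_1‖ = 4.0000, so q_1 = (0.0000, -1.0000).
q_1·w_2 = 0.0000·(-2) + (-1.0000)·(-2) = 2.0000.
u_2 = w_2 − 2.0000·q_1 = (-2.0000, 0.0000).
‖u_2‖ = 2.0000, so q_2 = (-1.0000, 0.0000).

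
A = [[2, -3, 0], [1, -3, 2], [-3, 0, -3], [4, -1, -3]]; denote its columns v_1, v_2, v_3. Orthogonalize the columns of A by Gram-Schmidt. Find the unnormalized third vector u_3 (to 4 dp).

v_1 = (2, 1, -3, 4); ‖v_1‖ = 5.4772, so e_1 = (0.3651, 0.1826, -0.5477, 0.7303).
e_1·v_2 = 0.3651·(-3) + 0.1826·(-3) + (-0.5477)·0 + 0.7303·(-1) = -2.3735.
u_2 = v_2 + 2.3735·e_1 = (-2.1333, -2.5667, -1.3000, 0.7333).
‖u_2‖ = 3.6560, so e_2 = (-0.5835, -0.7020, -0.3556, 0.2006).
e_1·v_3 = 0.3651·0 + 0.1826·2 + (-0.5477)·(-3) + 0.7303·(-3) = -0.1826; e_2·v_3 = (-0.5835)·0 + (-0.7020)·2 + (-0.3556)·(-3) + 0.2006·(-3) = -0.9391.
u_3 = v_3 + 0.1826·e_1 + 0.9391·e_2 = (-0.4813, 1.3741, -3.4339, -2.6783).

u_3 = (-0.4813, 1.3741, -3.4339, -2.6783)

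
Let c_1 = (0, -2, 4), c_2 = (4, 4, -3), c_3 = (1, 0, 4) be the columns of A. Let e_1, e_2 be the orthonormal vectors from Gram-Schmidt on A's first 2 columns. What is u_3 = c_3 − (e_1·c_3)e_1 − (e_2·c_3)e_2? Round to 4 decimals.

e_1 = c_1/‖c_1‖ = (0, -2, 4)/4.4721 = (0.0000, -0.4472, 0.8944).
r_{12} = e_1·c_2 = -4.4721.
u_2 = c_2 + 4.4721·e_1 = (4.0000, 2.0000, 1.0000).
‖u_2‖ = 4.5826, so e_2 = (0.8729, 0.4364, 0.2182).
r_{13} = e_1·c_3 = 3.5777; r_{23} = e_2·c_3 = 1.7457.
u_3 = c_3 − 3.5777·e_1 − 1.7457·e_2 = (-0.5238, 0.8381, 0.4190).

u_3 = (-0.5238, 0.8381, 0.4190)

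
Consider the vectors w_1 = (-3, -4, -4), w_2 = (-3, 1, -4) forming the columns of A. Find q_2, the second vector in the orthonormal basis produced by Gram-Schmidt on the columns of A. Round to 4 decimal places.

q_1 = w_1/‖w_1‖ = (-3, -4, -4)/6.4031 = (-0.4685, -0.6247, -0.6247).
r_{12} = q_1·w_2 = 3.2796.
u_2 = w_2 − 3.2796·q_1 = (-1.4634, 3.0488, -1.9512).
‖u_2‖ = 3.9043, so q_2 = (-0.3748, 0.7809, -0.4998).

q_2 = (-0.3748, 0.7809, -0.4998)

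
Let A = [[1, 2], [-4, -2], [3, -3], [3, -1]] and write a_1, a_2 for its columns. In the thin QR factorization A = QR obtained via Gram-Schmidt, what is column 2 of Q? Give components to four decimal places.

q_2 = (0.4864, -0.5270, -0.6688, -0.1959)

a_1 = (1, -4, 3, 3); ‖a_1‖ = 5.9161, so q_1 = (0.1690, -0.6761, 0.5071, 0.5071).
q_1·a_2 = 0.1690·2 + (-0.6761)·(-2) + 0.5071·(-3) + 0.5071·(-1) = -0.3381.
u_2 = a_2 + 0.3381·q_1 = (2.0571, -2.2286, -2.8286, -0.8286).
‖u_2‖ = 4.2292, so q_2 = (0.4864, -0.5270, -0.6688, -0.1959).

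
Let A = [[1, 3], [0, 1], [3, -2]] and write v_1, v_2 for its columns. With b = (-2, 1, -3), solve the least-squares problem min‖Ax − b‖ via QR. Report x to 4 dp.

v_1 = (1, 0, 3); ‖v_1‖ = 3.1623, so q_1 = (0.3162, 0.0000, 0.9487).
q_1·v_2 = 0.3162·3 + 0.0000·1 + 0.9487·(-2) = -0.9487.
u_2 = v_2 + 0.9487·q_1 = (3.3000, 1.0000, -1.1000).
‖u_2‖ = 3.6194, so q_2 = (0.9118, 0.2763, -0.3039).
Qᵀb = (-3.4785, -0.6355).
Back-substitute: x_2 = -0.6355/3.6194 = -0.1756.
x_1 = (-3.4785 + 0.9487·(-0.1756))/3.1623 = -1.1527.

x = (-1.1527, -0.1756)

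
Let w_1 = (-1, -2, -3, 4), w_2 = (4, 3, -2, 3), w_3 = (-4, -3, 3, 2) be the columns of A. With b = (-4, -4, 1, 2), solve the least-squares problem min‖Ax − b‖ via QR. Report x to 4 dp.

x = (0.4948, -0.3647, 0.5639)

q_1 = w_1/‖w_1‖ = (-1, -2, -3, 4)/5.4772 = (-0.1826, -0.3651, -0.5477, 0.7303).
r_{12} = q_1·w_2 = 1.4606.
u_2 = w_2 − 1.4606·q_1 = (4.2667, 3.5333, -1.2000, 1.9333).
‖u_2‖ = 5.9889, so q_2 = (0.7124, 0.5900, -0.2004, 0.3228).
r_{13} = q_1·w_3 = 1.6432; r_{23} = q_2·w_3 = -4.5751.
u_3 = w_3 − 1.6432·q_1 + 4.5751·q_2 = (-0.4405, 0.2993, 2.9833, 2.2770).
‖u_3‖ = 3.7905, so q_3 = (-0.1162, 0.0789, 0.7870, 0.6007).
Qᵀb = (3.1038, -4.7644, 2.1375).
Back-substitute: x_3 = 2.1375/3.7905 = 0.5639.
x_2 = (-4.7644 + 4.5751·0.5639)/5.9889 = -0.3647.
x_1 = (3.1038 − 1.4606·(-0.3647) − 1.6432·0.5639)/5.4772 = 0.4948.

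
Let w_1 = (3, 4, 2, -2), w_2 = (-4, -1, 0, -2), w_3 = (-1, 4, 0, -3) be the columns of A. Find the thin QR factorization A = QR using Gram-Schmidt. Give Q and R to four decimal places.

Q = [[0.5222, -0.7132, -0.2093], [0.6963, 0.1114, 0.5986], [0.3482, 0.1783, -0.7640], [-0.3482, -0.6687, 0.1192]], R = [[5.7446, -2.0889, 3.3075], [0.0000, 4.0788, 3.1649], [0.0000, 0.0000, 2.2458]]

e_1 = w_1/‖w_1‖ = (3, 4, 2, -2)/5.7446 = (0.5222, 0.6963, 0.3482, -0.3482).
r_{12} = e_1·w_2 = -2.0889.
u_2 = w_2 + 2.0889·e_1 = (-2.9091, 0.4545, 0.7273, -2.7273).
‖u_2‖ = 4.0788, so e_2 = (-0.7132, 0.1114, 0.1783, -0.6687).
r_{13} = e_1·w_3 = 3.3075; r_{23} = e_2·w_3 = 3.1649.
u_3 = w_3 − 3.3075·e_1 − 3.1649·e_2 = (-0.4699, 1.3443, -1.7158, 0.2678).
‖u_3‖ = 2.2458, so e_3 = (-0.2093, 0.5986, -0.7640, 0.1192).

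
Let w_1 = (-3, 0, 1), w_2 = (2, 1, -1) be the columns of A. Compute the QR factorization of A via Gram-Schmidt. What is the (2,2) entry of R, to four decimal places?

w_1 = (-3, 0, 1); ‖w_1‖ = 3.1623, so e_1 = (-0.9487, 0.0000, 0.3162).
e_1·w_2 = (-0.9487)·2 + 0.0000·1 + 0.3162·(-1) = -2.2136.
u_2 = w_2 + 2.2136·e_1 = (-0.1000, 1.0000, -0.3000).
r_{22} = ‖u_2‖ = 1.0488.

r_{22} = 1.0488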